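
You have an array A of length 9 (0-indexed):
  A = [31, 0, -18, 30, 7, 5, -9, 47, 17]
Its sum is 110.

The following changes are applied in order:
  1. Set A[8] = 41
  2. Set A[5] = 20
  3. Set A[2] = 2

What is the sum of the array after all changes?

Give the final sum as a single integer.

Initial sum: 110
Change 1: A[8] 17 -> 41, delta = 24, sum = 134
Change 2: A[5] 5 -> 20, delta = 15, sum = 149
Change 3: A[2] -18 -> 2, delta = 20, sum = 169

Answer: 169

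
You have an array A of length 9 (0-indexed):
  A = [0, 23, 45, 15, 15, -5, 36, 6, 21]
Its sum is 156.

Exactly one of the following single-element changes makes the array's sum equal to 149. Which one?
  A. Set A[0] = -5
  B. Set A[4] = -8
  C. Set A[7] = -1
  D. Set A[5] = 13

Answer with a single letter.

Option A: A[0] 0->-5, delta=-5, new_sum=156+(-5)=151
Option B: A[4] 15->-8, delta=-23, new_sum=156+(-23)=133
Option C: A[7] 6->-1, delta=-7, new_sum=156+(-7)=149 <-- matches target
Option D: A[5] -5->13, delta=18, new_sum=156+(18)=174

Answer: C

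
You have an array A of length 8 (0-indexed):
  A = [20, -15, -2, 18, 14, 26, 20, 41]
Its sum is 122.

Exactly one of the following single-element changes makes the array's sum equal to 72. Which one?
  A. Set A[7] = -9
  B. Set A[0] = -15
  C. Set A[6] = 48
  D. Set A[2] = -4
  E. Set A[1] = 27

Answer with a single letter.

Option A: A[7] 41->-9, delta=-50, new_sum=122+(-50)=72 <-- matches target
Option B: A[0] 20->-15, delta=-35, new_sum=122+(-35)=87
Option C: A[6] 20->48, delta=28, new_sum=122+(28)=150
Option D: A[2] -2->-4, delta=-2, new_sum=122+(-2)=120
Option E: A[1] -15->27, delta=42, new_sum=122+(42)=164

Answer: A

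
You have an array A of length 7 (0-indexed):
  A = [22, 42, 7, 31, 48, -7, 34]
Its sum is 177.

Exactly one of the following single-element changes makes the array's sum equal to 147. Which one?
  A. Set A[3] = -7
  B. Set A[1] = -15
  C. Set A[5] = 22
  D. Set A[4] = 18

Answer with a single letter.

Option A: A[3] 31->-7, delta=-38, new_sum=177+(-38)=139
Option B: A[1] 42->-15, delta=-57, new_sum=177+(-57)=120
Option C: A[5] -7->22, delta=29, new_sum=177+(29)=206
Option D: A[4] 48->18, delta=-30, new_sum=177+(-30)=147 <-- matches target

Answer: D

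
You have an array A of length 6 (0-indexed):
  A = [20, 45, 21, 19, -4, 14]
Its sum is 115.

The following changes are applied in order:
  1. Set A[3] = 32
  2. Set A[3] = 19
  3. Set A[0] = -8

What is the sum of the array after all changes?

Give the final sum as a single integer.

Initial sum: 115
Change 1: A[3] 19 -> 32, delta = 13, sum = 128
Change 2: A[3] 32 -> 19, delta = -13, sum = 115
Change 3: A[0] 20 -> -8, delta = -28, sum = 87

Answer: 87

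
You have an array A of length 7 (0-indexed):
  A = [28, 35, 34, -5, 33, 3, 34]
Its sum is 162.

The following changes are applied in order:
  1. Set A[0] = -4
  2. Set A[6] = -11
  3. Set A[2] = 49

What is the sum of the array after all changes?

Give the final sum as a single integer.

Answer: 100

Derivation:
Initial sum: 162
Change 1: A[0] 28 -> -4, delta = -32, sum = 130
Change 2: A[6] 34 -> -11, delta = -45, sum = 85
Change 3: A[2] 34 -> 49, delta = 15, sum = 100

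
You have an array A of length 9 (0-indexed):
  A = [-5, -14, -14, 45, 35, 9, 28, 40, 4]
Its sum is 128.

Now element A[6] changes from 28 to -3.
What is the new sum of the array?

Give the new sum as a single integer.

Old value at index 6: 28
New value at index 6: -3
Delta = -3 - 28 = -31
New sum = old_sum + delta = 128 + (-31) = 97

Answer: 97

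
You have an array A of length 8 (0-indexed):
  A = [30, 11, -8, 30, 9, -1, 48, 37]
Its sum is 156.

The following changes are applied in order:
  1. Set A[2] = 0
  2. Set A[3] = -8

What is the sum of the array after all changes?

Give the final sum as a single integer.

Answer: 126

Derivation:
Initial sum: 156
Change 1: A[2] -8 -> 0, delta = 8, sum = 164
Change 2: A[3] 30 -> -8, delta = -38, sum = 126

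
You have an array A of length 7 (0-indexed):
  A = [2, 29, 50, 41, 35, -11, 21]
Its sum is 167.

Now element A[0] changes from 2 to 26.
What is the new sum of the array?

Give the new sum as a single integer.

Old value at index 0: 2
New value at index 0: 26
Delta = 26 - 2 = 24
New sum = old_sum + delta = 167 + (24) = 191

Answer: 191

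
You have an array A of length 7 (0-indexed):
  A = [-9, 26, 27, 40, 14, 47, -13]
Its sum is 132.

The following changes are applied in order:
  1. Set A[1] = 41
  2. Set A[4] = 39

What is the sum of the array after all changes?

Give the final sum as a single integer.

Answer: 172

Derivation:
Initial sum: 132
Change 1: A[1] 26 -> 41, delta = 15, sum = 147
Change 2: A[4] 14 -> 39, delta = 25, sum = 172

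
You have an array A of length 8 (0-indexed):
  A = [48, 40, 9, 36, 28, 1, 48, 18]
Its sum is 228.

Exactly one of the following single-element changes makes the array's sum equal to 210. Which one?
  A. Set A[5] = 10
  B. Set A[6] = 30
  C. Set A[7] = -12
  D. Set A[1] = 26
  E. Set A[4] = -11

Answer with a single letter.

Option A: A[5] 1->10, delta=9, new_sum=228+(9)=237
Option B: A[6] 48->30, delta=-18, new_sum=228+(-18)=210 <-- matches target
Option C: A[7] 18->-12, delta=-30, new_sum=228+(-30)=198
Option D: A[1] 40->26, delta=-14, new_sum=228+(-14)=214
Option E: A[4] 28->-11, delta=-39, new_sum=228+(-39)=189

Answer: B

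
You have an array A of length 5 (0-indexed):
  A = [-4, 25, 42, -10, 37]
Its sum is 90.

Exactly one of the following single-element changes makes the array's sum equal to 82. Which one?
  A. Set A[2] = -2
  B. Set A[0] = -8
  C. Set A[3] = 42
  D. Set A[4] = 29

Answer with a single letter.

Answer: D

Derivation:
Option A: A[2] 42->-2, delta=-44, new_sum=90+(-44)=46
Option B: A[0] -4->-8, delta=-4, new_sum=90+(-4)=86
Option C: A[3] -10->42, delta=52, new_sum=90+(52)=142
Option D: A[4] 37->29, delta=-8, new_sum=90+(-8)=82 <-- matches target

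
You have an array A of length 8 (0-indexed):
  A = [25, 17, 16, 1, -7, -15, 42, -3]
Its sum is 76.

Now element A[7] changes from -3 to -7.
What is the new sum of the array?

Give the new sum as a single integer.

Answer: 72

Derivation:
Old value at index 7: -3
New value at index 7: -7
Delta = -7 - -3 = -4
New sum = old_sum + delta = 76 + (-4) = 72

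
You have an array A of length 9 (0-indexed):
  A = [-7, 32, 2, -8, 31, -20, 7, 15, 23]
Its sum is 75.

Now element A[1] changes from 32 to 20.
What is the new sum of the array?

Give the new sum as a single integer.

Old value at index 1: 32
New value at index 1: 20
Delta = 20 - 32 = -12
New sum = old_sum + delta = 75 + (-12) = 63

Answer: 63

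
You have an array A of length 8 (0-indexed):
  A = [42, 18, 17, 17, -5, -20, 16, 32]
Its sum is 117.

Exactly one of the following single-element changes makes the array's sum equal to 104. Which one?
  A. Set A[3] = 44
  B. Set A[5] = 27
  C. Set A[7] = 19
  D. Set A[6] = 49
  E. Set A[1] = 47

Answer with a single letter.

Option A: A[3] 17->44, delta=27, new_sum=117+(27)=144
Option B: A[5] -20->27, delta=47, new_sum=117+(47)=164
Option C: A[7] 32->19, delta=-13, new_sum=117+(-13)=104 <-- matches target
Option D: A[6] 16->49, delta=33, new_sum=117+(33)=150
Option E: A[1] 18->47, delta=29, new_sum=117+(29)=146

Answer: C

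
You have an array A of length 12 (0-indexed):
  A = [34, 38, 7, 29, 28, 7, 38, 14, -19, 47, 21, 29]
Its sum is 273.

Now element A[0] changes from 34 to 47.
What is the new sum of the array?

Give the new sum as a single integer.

Answer: 286

Derivation:
Old value at index 0: 34
New value at index 0: 47
Delta = 47 - 34 = 13
New sum = old_sum + delta = 273 + (13) = 286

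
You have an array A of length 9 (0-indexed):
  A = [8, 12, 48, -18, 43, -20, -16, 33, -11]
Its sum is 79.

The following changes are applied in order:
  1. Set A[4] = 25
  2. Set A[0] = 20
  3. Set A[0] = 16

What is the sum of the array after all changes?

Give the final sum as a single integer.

Answer: 69

Derivation:
Initial sum: 79
Change 1: A[4] 43 -> 25, delta = -18, sum = 61
Change 2: A[0] 8 -> 20, delta = 12, sum = 73
Change 3: A[0] 20 -> 16, delta = -4, sum = 69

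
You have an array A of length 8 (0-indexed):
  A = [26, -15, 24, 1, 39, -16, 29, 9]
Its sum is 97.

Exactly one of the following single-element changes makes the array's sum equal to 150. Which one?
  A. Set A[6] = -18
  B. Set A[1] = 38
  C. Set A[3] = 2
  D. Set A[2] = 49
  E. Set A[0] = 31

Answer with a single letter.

Option A: A[6] 29->-18, delta=-47, new_sum=97+(-47)=50
Option B: A[1] -15->38, delta=53, new_sum=97+(53)=150 <-- matches target
Option C: A[3] 1->2, delta=1, new_sum=97+(1)=98
Option D: A[2] 24->49, delta=25, new_sum=97+(25)=122
Option E: A[0] 26->31, delta=5, new_sum=97+(5)=102

Answer: B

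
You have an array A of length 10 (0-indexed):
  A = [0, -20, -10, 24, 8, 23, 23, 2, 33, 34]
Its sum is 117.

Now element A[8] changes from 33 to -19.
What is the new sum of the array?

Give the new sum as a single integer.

Answer: 65

Derivation:
Old value at index 8: 33
New value at index 8: -19
Delta = -19 - 33 = -52
New sum = old_sum + delta = 117 + (-52) = 65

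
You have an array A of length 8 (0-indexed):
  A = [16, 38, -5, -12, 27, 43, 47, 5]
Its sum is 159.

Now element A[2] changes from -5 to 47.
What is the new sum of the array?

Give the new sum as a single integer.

Answer: 211

Derivation:
Old value at index 2: -5
New value at index 2: 47
Delta = 47 - -5 = 52
New sum = old_sum + delta = 159 + (52) = 211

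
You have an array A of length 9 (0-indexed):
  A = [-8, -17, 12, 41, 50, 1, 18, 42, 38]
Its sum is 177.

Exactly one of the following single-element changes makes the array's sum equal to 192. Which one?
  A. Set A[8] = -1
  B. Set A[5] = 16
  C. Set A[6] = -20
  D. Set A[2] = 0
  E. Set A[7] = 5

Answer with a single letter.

Option A: A[8] 38->-1, delta=-39, new_sum=177+(-39)=138
Option B: A[5] 1->16, delta=15, new_sum=177+(15)=192 <-- matches target
Option C: A[6] 18->-20, delta=-38, new_sum=177+(-38)=139
Option D: A[2] 12->0, delta=-12, new_sum=177+(-12)=165
Option E: A[7] 42->5, delta=-37, new_sum=177+(-37)=140

Answer: B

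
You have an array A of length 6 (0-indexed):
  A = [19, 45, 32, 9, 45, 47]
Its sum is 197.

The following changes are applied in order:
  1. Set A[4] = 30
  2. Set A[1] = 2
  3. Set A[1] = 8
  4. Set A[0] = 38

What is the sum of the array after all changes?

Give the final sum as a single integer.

Initial sum: 197
Change 1: A[4] 45 -> 30, delta = -15, sum = 182
Change 2: A[1] 45 -> 2, delta = -43, sum = 139
Change 3: A[1] 2 -> 8, delta = 6, sum = 145
Change 4: A[0] 19 -> 38, delta = 19, sum = 164

Answer: 164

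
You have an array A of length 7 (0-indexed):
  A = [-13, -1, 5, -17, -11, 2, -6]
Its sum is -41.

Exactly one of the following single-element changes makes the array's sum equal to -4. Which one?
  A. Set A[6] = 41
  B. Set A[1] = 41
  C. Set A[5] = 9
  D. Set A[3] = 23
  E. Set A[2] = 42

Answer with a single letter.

Option A: A[6] -6->41, delta=47, new_sum=-41+(47)=6
Option B: A[1] -1->41, delta=42, new_sum=-41+(42)=1
Option C: A[5] 2->9, delta=7, new_sum=-41+(7)=-34
Option D: A[3] -17->23, delta=40, new_sum=-41+(40)=-1
Option E: A[2] 5->42, delta=37, new_sum=-41+(37)=-4 <-- matches target

Answer: E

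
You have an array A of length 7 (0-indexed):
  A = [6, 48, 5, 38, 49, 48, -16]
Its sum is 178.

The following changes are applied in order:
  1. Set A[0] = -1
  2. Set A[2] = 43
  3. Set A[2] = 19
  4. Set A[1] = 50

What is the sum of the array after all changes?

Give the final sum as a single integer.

Answer: 187

Derivation:
Initial sum: 178
Change 1: A[0] 6 -> -1, delta = -7, sum = 171
Change 2: A[2] 5 -> 43, delta = 38, sum = 209
Change 3: A[2] 43 -> 19, delta = -24, sum = 185
Change 4: A[1] 48 -> 50, delta = 2, sum = 187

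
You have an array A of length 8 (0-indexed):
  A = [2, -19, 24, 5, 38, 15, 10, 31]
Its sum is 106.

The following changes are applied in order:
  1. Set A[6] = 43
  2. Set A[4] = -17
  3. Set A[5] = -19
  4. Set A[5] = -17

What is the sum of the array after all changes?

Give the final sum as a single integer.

Initial sum: 106
Change 1: A[6] 10 -> 43, delta = 33, sum = 139
Change 2: A[4] 38 -> -17, delta = -55, sum = 84
Change 3: A[5] 15 -> -19, delta = -34, sum = 50
Change 4: A[5] -19 -> -17, delta = 2, sum = 52

Answer: 52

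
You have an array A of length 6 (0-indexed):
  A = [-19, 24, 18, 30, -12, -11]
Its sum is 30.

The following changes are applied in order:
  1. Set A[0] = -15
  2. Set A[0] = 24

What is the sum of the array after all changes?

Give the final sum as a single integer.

Answer: 73

Derivation:
Initial sum: 30
Change 1: A[0] -19 -> -15, delta = 4, sum = 34
Change 2: A[0] -15 -> 24, delta = 39, sum = 73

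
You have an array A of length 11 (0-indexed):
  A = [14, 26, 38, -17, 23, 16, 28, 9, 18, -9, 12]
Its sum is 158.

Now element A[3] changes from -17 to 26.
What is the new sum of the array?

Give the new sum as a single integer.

Answer: 201

Derivation:
Old value at index 3: -17
New value at index 3: 26
Delta = 26 - -17 = 43
New sum = old_sum + delta = 158 + (43) = 201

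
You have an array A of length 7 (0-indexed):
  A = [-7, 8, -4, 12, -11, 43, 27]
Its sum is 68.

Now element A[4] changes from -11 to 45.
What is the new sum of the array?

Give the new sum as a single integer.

Old value at index 4: -11
New value at index 4: 45
Delta = 45 - -11 = 56
New sum = old_sum + delta = 68 + (56) = 124

Answer: 124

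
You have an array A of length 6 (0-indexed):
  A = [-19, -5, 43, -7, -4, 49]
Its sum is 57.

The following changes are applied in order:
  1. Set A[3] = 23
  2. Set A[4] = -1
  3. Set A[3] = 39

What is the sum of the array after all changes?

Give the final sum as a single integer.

Initial sum: 57
Change 1: A[3] -7 -> 23, delta = 30, sum = 87
Change 2: A[4] -4 -> -1, delta = 3, sum = 90
Change 3: A[3] 23 -> 39, delta = 16, sum = 106

Answer: 106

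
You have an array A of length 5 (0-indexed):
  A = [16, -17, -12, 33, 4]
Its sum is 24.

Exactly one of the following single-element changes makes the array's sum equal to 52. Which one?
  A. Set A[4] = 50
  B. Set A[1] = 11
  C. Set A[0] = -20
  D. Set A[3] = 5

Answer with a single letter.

Option A: A[4] 4->50, delta=46, new_sum=24+(46)=70
Option B: A[1] -17->11, delta=28, new_sum=24+(28)=52 <-- matches target
Option C: A[0] 16->-20, delta=-36, new_sum=24+(-36)=-12
Option D: A[3] 33->5, delta=-28, new_sum=24+(-28)=-4

Answer: B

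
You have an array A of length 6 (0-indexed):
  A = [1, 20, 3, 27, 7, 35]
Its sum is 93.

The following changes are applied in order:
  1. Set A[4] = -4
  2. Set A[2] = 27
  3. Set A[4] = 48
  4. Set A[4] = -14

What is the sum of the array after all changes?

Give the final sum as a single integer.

Answer: 96

Derivation:
Initial sum: 93
Change 1: A[4] 7 -> -4, delta = -11, sum = 82
Change 2: A[2] 3 -> 27, delta = 24, sum = 106
Change 3: A[4] -4 -> 48, delta = 52, sum = 158
Change 4: A[4] 48 -> -14, delta = -62, sum = 96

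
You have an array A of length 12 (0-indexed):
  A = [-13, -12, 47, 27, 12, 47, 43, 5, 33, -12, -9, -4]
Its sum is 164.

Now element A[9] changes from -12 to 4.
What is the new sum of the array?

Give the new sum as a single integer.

Answer: 180

Derivation:
Old value at index 9: -12
New value at index 9: 4
Delta = 4 - -12 = 16
New sum = old_sum + delta = 164 + (16) = 180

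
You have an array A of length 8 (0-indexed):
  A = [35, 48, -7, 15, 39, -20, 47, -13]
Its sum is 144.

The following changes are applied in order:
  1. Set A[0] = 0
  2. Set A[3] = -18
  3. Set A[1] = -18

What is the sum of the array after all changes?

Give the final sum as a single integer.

Answer: 10

Derivation:
Initial sum: 144
Change 1: A[0] 35 -> 0, delta = -35, sum = 109
Change 2: A[3] 15 -> -18, delta = -33, sum = 76
Change 3: A[1] 48 -> -18, delta = -66, sum = 10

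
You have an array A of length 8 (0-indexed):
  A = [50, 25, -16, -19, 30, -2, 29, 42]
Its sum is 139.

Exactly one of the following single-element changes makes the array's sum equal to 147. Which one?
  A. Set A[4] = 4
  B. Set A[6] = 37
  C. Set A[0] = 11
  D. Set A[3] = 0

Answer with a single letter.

Option A: A[4] 30->4, delta=-26, new_sum=139+(-26)=113
Option B: A[6] 29->37, delta=8, new_sum=139+(8)=147 <-- matches target
Option C: A[0] 50->11, delta=-39, new_sum=139+(-39)=100
Option D: A[3] -19->0, delta=19, new_sum=139+(19)=158

Answer: B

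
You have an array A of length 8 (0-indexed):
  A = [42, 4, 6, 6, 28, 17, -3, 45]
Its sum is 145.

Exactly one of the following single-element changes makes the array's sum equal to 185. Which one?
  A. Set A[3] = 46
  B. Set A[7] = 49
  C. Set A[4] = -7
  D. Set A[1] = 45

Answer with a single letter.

Answer: A

Derivation:
Option A: A[3] 6->46, delta=40, new_sum=145+(40)=185 <-- matches target
Option B: A[7] 45->49, delta=4, new_sum=145+(4)=149
Option C: A[4] 28->-7, delta=-35, new_sum=145+(-35)=110
Option D: A[1] 4->45, delta=41, new_sum=145+(41)=186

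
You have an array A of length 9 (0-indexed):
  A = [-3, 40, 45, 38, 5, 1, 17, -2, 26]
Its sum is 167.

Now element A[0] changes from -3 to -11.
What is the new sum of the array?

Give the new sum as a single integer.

Old value at index 0: -3
New value at index 0: -11
Delta = -11 - -3 = -8
New sum = old_sum + delta = 167 + (-8) = 159

Answer: 159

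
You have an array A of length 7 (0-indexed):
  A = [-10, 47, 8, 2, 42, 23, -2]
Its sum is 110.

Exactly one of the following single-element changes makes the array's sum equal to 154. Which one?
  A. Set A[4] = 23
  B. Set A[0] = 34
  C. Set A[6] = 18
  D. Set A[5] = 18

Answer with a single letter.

Answer: B

Derivation:
Option A: A[4] 42->23, delta=-19, new_sum=110+(-19)=91
Option B: A[0] -10->34, delta=44, new_sum=110+(44)=154 <-- matches target
Option C: A[6] -2->18, delta=20, new_sum=110+(20)=130
Option D: A[5] 23->18, delta=-5, new_sum=110+(-5)=105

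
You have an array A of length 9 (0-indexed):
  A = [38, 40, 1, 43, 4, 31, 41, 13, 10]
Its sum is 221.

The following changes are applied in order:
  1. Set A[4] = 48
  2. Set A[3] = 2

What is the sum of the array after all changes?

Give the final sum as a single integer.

Initial sum: 221
Change 1: A[4] 4 -> 48, delta = 44, sum = 265
Change 2: A[3] 43 -> 2, delta = -41, sum = 224

Answer: 224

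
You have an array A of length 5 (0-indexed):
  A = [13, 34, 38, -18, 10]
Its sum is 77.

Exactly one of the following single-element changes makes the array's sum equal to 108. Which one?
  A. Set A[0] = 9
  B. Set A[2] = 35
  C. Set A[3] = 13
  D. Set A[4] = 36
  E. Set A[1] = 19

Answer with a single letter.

Option A: A[0] 13->9, delta=-4, new_sum=77+(-4)=73
Option B: A[2] 38->35, delta=-3, new_sum=77+(-3)=74
Option C: A[3] -18->13, delta=31, new_sum=77+(31)=108 <-- matches target
Option D: A[4] 10->36, delta=26, new_sum=77+(26)=103
Option E: A[1] 34->19, delta=-15, new_sum=77+(-15)=62

Answer: C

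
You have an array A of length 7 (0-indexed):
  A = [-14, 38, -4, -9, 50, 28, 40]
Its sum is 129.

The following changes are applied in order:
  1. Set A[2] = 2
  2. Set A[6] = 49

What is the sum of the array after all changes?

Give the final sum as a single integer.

Answer: 144

Derivation:
Initial sum: 129
Change 1: A[2] -4 -> 2, delta = 6, sum = 135
Change 2: A[6] 40 -> 49, delta = 9, sum = 144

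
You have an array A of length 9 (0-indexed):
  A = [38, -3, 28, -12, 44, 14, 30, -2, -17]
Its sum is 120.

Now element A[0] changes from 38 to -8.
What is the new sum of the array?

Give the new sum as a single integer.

Old value at index 0: 38
New value at index 0: -8
Delta = -8 - 38 = -46
New sum = old_sum + delta = 120 + (-46) = 74

Answer: 74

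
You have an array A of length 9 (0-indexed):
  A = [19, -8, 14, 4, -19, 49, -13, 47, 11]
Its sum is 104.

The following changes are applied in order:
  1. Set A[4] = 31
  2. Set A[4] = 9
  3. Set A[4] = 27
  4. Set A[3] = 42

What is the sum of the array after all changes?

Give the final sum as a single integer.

Answer: 188

Derivation:
Initial sum: 104
Change 1: A[4] -19 -> 31, delta = 50, sum = 154
Change 2: A[4] 31 -> 9, delta = -22, sum = 132
Change 3: A[4] 9 -> 27, delta = 18, sum = 150
Change 4: A[3] 4 -> 42, delta = 38, sum = 188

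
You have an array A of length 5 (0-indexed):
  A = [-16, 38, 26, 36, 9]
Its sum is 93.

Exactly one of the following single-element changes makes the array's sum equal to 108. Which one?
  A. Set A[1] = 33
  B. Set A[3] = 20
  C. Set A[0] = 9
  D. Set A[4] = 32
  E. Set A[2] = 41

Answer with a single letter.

Answer: E

Derivation:
Option A: A[1] 38->33, delta=-5, new_sum=93+(-5)=88
Option B: A[3] 36->20, delta=-16, new_sum=93+(-16)=77
Option C: A[0] -16->9, delta=25, new_sum=93+(25)=118
Option D: A[4] 9->32, delta=23, new_sum=93+(23)=116
Option E: A[2] 26->41, delta=15, new_sum=93+(15)=108 <-- matches target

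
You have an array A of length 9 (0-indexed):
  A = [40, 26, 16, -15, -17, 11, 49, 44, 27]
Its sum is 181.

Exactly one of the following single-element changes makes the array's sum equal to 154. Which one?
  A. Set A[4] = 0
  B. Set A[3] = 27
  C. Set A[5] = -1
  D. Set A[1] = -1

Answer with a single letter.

Answer: D

Derivation:
Option A: A[4] -17->0, delta=17, new_sum=181+(17)=198
Option B: A[3] -15->27, delta=42, new_sum=181+(42)=223
Option C: A[5] 11->-1, delta=-12, new_sum=181+(-12)=169
Option D: A[1] 26->-1, delta=-27, new_sum=181+(-27)=154 <-- matches target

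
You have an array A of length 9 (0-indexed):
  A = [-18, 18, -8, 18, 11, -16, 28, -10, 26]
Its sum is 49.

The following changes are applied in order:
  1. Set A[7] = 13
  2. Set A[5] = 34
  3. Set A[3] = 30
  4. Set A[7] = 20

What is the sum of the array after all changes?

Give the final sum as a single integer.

Initial sum: 49
Change 1: A[7] -10 -> 13, delta = 23, sum = 72
Change 2: A[5] -16 -> 34, delta = 50, sum = 122
Change 3: A[3] 18 -> 30, delta = 12, sum = 134
Change 4: A[7] 13 -> 20, delta = 7, sum = 141

Answer: 141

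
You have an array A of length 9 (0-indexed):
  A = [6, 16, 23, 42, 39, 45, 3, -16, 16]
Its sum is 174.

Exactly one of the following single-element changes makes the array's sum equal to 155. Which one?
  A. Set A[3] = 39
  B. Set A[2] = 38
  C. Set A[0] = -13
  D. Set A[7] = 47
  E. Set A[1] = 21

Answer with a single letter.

Answer: C

Derivation:
Option A: A[3] 42->39, delta=-3, new_sum=174+(-3)=171
Option B: A[2] 23->38, delta=15, new_sum=174+(15)=189
Option C: A[0] 6->-13, delta=-19, new_sum=174+(-19)=155 <-- matches target
Option D: A[7] -16->47, delta=63, new_sum=174+(63)=237
Option E: A[1] 16->21, delta=5, new_sum=174+(5)=179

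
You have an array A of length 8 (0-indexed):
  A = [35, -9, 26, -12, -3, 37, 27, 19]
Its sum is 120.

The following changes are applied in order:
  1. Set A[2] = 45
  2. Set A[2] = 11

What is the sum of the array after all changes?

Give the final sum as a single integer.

Initial sum: 120
Change 1: A[2] 26 -> 45, delta = 19, sum = 139
Change 2: A[2] 45 -> 11, delta = -34, sum = 105

Answer: 105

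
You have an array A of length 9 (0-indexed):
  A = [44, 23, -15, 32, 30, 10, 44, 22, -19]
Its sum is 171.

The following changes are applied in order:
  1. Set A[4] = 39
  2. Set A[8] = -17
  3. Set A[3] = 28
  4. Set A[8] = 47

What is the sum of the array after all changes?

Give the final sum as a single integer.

Initial sum: 171
Change 1: A[4] 30 -> 39, delta = 9, sum = 180
Change 2: A[8] -19 -> -17, delta = 2, sum = 182
Change 3: A[3] 32 -> 28, delta = -4, sum = 178
Change 4: A[8] -17 -> 47, delta = 64, sum = 242

Answer: 242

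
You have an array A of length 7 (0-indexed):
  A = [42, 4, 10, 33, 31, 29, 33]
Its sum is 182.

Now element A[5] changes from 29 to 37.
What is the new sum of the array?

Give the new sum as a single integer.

Old value at index 5: 29
New value at index 5: 37
Delta = 37 - 29 = 8
New sum = old_sum + delta = 182 + (8) = 190

Answer: 190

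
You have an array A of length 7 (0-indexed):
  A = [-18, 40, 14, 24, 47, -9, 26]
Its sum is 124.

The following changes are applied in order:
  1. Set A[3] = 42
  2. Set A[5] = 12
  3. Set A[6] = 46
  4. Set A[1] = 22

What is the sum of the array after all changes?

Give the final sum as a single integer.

Answer: 165

Derivation:
Initial sum: 124
Change 1: A[3] 24 -> 42, delta = 18, sum = 142
Change 2: A[5] -9 -> 12, delta = 21, sum = 163
Change 3: A[6] 26 -> 46, delta = 20, sum = 183
Change 4: A[1] 40 -> 22, delta = -18, sum = 165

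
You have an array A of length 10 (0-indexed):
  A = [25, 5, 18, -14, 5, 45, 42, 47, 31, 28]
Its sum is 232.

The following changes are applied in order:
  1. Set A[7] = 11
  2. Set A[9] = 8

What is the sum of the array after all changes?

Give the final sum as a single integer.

Answer: 176

Derivation:
Initial sum: 232
Change 1: A[7] 47 -> 11, delta = -36, sum = 196
Change 2: A[9] 28 -> 8, delta = -20, sum = 176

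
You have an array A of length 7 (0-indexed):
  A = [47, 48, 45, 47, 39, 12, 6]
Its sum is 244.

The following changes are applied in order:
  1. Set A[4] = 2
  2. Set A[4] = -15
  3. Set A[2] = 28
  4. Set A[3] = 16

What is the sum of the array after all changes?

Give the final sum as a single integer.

Answer: 142

Derivation:
Initial sum: 244
Change 1: A[4] 39 -> 2, delta = -37, sum = 207
Change 2: A[4] 2 -> -15, delta = -17, sum = 190
Change 3: A[2] 45 -> 28, delta = -17, sum = 173
Change 4: A[3] 47 -> 16, delta = -31, sum = 142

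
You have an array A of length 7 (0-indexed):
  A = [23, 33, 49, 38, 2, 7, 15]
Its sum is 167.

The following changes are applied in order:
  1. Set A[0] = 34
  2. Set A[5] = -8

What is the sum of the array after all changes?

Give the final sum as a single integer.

Answer: 163

Derivation:
Initial sum: 167
Change 1: A[0] 23 -> 34, delta = 11, sum = 178
Change 2: A[5] 7 -> -8, delta = -15, sum = 163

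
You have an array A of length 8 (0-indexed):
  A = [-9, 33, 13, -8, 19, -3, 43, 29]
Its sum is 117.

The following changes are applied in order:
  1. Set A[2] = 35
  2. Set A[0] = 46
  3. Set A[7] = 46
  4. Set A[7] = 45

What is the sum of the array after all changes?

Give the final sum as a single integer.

Answer: 210

Derivation:
Initial sum: 117
Change 1: A[2] 13 -> 35, delta = 22, sum = 139
Change 2: A[0] -9 -> 46, delta = 55, sum = 194
Change 3: A[7] 29 -> 46, delta = 17, sum = 211
Change 4: A[7] 46 -> 45, delta = -1, sum = 210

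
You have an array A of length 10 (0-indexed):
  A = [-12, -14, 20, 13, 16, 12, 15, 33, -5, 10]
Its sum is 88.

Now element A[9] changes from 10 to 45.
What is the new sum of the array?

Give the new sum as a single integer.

Answer: 123

Derivation:
Old value at index 9: 10
New value at index 9: 45
Delta = 45 - 10 = 35
New sum = old_sum + delta = 88 + (35) = 123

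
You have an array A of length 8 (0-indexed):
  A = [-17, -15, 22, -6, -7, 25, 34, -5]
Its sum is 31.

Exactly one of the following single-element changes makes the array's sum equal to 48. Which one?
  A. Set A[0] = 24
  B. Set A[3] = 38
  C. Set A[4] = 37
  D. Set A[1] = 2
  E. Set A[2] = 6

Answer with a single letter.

Answer: D

Derivation:
Option A: A[0] -17->24, delta=41, new_sum=31+(41)=72
Option B: A[3] -6->38, delta=44, new_sum=31+(44)=75
Option C: A[4] -7->37, delta=44, new_sum=31+(44)=75
Option D: A[1] -15->2, delta=17, new_sum=31+(17)=48 <-- matches target
Option E: A[2] 22->6, delta=-16, new_sum=31+(-16)=15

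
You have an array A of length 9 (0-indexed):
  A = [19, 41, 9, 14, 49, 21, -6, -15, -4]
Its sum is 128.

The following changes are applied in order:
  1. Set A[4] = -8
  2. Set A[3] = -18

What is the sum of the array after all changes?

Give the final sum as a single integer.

Answer: 39

Derivation:
Initial sum: 128
Change 1: A[4] 49 -> -8, delta = -57, sum = 71
Change 2: A[3] 14 -> -18, delta = -32, sum = 39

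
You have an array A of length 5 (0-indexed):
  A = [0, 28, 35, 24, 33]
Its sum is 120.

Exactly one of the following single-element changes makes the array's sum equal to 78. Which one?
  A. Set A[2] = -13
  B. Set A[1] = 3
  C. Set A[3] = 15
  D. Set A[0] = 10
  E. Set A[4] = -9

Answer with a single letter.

Answer: E

Derivation:
Option A: A[2] 35->-13, delta=-48, new_sum=120+(-48)=72
Option B: A[1] 28->3, delta=-25, new_sum=120+(-25)=95
Option C: A[3] 24->15, delta=-9, new_sum=120+(-9)=111
Option D: A[0] 0->10, delta=10, new_sum=120+(10)=130
Option E: A[4] 33->-9, delta=-42, new_sum=120+(-42)=78 <-- matches target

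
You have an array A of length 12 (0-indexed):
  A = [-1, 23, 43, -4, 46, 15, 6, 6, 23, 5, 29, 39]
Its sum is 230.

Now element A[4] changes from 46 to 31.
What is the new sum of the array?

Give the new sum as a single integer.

Old value at index 4: 46
New value at index 4: 31
Delta = 31 - 46 = -15
New sum = old_sum + delta = 230 + (-15) = 215

Answer: 215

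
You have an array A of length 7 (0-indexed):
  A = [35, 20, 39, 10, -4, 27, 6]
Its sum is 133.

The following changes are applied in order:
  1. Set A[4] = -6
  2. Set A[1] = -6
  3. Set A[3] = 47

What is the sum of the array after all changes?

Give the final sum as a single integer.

Answer: 142

Derivation:
Initial sum: 133
Change 1: A[4] -4 -> -6, delta = -2, sum = 131
Change 2: A[1] 20 -> -6, delta = -26, sum = 105
Change 3: A[3] 10 -> 47, delta = 37, sum = 142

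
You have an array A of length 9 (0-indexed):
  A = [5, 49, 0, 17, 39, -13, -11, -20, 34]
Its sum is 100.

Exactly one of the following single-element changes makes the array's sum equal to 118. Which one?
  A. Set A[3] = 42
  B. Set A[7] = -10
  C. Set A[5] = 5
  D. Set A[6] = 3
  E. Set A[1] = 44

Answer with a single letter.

Option A: A[3] 17->42, delta=25, new_sum=100+(25)=125
Option B: A[7] -20->-10, delta=10, new_sum=100+(10)=110
Option C: A[5] -13->5, delta=18, new_sum=100+(18)=118 <-- matches target
Option D: A[6] -11->3, delta=14, new_sum=100+(14)=114
Option E: A[1] 49->44, delta=-5, new_sum=100+(-5)=95

Answer: C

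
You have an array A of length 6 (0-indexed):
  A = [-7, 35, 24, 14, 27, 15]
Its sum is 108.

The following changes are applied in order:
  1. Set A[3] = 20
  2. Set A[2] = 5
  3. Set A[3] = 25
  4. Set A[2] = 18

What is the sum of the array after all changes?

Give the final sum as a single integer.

Answer: 113

Derivation:
Initial sum: 108
Change 1: A[3] 14 -> 20, delta = 6, sum = 114
Change 2: A[2] 24 -> 5, delta = -19, sum = 95
Change 3: A[3] 20 -> 25, delta = 5, sum = 100
Change 4: A[2] 5 -> 18, delta = 13, sum = 113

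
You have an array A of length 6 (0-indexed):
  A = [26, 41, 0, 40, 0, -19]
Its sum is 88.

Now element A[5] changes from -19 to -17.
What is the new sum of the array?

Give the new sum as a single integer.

Old value at index 5: -19
New value at index 5: -17
Delta = -17 - -19 = 2
New sum = old_sum + delta = 88 + (2) = 90

Answer: 90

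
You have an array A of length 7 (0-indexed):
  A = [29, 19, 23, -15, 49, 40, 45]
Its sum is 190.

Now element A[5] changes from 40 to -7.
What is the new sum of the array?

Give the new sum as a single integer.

Answer: 143

Derivation:
Old value at index 5: 40
New value at index 5: -7
Delta = -7 - 40 = -47
New sum = old_sum + delta = 190 + (-47) = 143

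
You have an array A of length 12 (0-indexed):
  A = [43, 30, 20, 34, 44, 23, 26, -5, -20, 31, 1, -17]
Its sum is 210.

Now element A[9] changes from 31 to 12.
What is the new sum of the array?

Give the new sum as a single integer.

Old value at index 9: 31
New value at index 9: 12
Delta = 12 - 31 = -19
New sum = old_sum + delta = 210 + (-19) = 191

Answer: 191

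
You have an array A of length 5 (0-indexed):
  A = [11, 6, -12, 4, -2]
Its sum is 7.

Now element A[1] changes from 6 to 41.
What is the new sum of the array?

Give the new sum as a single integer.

Answer: 42

Derivation:
Old value at index 1: 6
New value at index 1: 41
Delta = 41 - 6 = 35
New sum = old_sum + delta = 7 + (35) = 42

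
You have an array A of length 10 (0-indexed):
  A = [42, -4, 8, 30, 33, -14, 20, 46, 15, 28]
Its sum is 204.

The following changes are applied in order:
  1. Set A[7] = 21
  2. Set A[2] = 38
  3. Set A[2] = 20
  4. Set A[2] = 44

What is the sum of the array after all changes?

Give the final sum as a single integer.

Initial sum: 204
Change 1: A[7] 46 -> 21, delta = -25, sum = 179
Change 2: A[2] 8 -> 38, delta = 30, sum = 209
Change 3: A[2] 38 -> 20, delta = -18, sum = 191
Change 4: A[2] 20 -> 44, delta = 24, sum = 215

Answer: 215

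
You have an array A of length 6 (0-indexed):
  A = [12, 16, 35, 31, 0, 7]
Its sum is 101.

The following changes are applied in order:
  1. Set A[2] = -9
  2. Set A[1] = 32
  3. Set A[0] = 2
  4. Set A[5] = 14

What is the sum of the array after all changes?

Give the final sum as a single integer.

Initial sum: 101
Change 1: A[2] 35 -> -9, delta = -44, sum = 57
Change 2: A[1] 16 -> 32, delta = 16, sum = 73
Change 3: A[0] 12 -> 2, delta = -10, sum = 63
Change 4: A[5] 7 -> 14, delta = 7, sum = 70

Answer: 70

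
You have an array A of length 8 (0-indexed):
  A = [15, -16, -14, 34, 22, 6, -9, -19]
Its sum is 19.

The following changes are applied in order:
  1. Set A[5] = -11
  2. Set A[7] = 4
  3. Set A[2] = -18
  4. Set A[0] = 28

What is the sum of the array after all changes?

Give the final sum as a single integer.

Initial sum: 19
Change 1: A[5] 6 -> -11, delta = -17, sum = 2
Change 2: A[7] -19 -> 4, delta = 23, sum = 25
Change 3: A[2] -14 -> -18, delta = -4, sum = 21
Change 4: A[0] 15 -> 28, delta = 13, sum = 34

Answer: 34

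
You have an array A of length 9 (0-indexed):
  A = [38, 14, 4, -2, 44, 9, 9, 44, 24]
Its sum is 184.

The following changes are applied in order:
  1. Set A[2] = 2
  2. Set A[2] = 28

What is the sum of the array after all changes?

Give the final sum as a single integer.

Initial sum: 184
Change 1: A[2] 4 -> 2, delta = -2, sum = 182
Change 2: A[2] 2 -> 28, delta = 26, sum = 208

Answer: 208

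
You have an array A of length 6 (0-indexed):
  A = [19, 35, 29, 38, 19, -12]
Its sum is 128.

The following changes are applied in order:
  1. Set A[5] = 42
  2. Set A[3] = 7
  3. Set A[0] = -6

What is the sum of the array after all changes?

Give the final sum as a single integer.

Initial sum: 128
Change 1: A[5] -12 -> 42, delta = 54, sum = 182
Change 2: A[3] 38 -> 7, delta = -31, sum = 151
Change 3: A[0] 19 -> -6, delta = -25, sum = 126

Answer: 126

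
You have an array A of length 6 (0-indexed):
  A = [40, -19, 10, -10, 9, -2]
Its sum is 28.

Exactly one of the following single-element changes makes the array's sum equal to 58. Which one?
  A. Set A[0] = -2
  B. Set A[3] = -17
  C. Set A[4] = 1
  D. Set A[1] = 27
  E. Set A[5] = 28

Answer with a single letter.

Option A: A[0] 40->-2, delta=-42, new_sum=28+(-42)=-14
Option B: A[3] -10->-17, delta=-7, new_sum=28+(-7)=21
Option C: A[4] 9->1, delta=-8, new_sum=28+(-8)=20
Option D: A[1] -19->27, delta=46, new_sum=28+(46)=74
Option E: A[5] -2->28, delta=30, new_sum=28+(30)=58 <-- matches target

Answer: E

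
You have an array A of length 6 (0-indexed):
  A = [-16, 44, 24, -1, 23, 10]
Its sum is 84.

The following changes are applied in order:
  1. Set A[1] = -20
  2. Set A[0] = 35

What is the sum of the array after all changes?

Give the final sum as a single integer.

Answer: 71

Derivation:
Initial sum: 84
Change 1: A[1] 44 -> -20, delta = -64, sum = 20
Change 2: A[0] -16 -> 35, delta = 51, sum = 71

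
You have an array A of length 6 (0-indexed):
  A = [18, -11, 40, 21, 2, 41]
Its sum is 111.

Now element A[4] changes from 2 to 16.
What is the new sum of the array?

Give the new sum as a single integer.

Old value at index 4: 2
New value at index 4: 16
Delta = 16 - 2 = 14
New sum = old_sum + delta = 111 + (14) = 125

Answer: 125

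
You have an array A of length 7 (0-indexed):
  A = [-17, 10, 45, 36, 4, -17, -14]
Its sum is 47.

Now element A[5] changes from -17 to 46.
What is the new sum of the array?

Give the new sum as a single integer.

Old value at index 5: -17
New value at index 5: 46
Delta = 46 - -17 = 63
New sum = old_sum + delta = 47 + (63) = 110

Answer: 110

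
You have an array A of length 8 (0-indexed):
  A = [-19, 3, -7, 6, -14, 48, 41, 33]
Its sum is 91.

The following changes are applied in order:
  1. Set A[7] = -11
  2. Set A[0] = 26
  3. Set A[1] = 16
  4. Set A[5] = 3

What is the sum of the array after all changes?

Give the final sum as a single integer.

Answer: 60

Derivation:
Initial sum: 91
Change 1: A[7] 33 -> -11, delta = -44, sum = 47
Change 2: A[0] -19 -> 26, delta = 45, sum = 92
Change 3: A[1] 3 -> 16, delta = 13, sum = 105
Change 4: A[5] 48 -> 3, delta = -45, sum = 60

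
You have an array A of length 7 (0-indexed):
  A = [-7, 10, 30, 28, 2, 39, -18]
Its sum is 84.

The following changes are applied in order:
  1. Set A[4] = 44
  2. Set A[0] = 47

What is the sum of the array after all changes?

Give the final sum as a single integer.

Initial sum: 84
Change 1: A[4] 2 -> 44, delta = 42, sum = 126
Change 2: A[0] -7 -> 47, delta = 54, sum = 180

Answer: 180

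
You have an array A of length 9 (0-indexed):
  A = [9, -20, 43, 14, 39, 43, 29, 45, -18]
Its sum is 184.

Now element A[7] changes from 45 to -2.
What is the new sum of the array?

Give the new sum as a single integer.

Answer: 137

Derivation:
Old value at index 7: 45
New value at index 7: -2
Delta = -2 - 45 = -47
New sum = old_sum + delta = 184 + (-47) = 137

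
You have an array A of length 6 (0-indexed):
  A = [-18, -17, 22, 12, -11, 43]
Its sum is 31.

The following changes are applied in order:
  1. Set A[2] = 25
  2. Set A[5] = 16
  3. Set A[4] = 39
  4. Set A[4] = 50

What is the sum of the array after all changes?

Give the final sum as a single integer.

Initial sum: 31
Change 1: A[2] 22 -> 25, delta = 3, sum = 34
Change 2: A[5] 43 -> 16, delta = -27, sum = 7
Change 3: A[4] -11 -> 39, delta = 50, sum = 57
Change 4: A[4] 39 -> 50, delta = 11, sum = 68

Answer: 68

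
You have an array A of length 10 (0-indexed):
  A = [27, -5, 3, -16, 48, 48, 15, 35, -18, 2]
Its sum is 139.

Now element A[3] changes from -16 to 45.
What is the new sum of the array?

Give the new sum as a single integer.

Old value at index 3: -16
New value at index 3: 45
Delta = 45 - -16 = 61
New sum = old_sum + delta = 139 + (61) = 200

Answer: 200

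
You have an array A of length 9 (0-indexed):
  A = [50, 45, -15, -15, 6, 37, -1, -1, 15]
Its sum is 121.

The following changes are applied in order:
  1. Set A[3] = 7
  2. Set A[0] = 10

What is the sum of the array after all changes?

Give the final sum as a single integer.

Answer: 103

Derivation:
Initial sum: 121
Change 1: A[3] -15 -> 7, delta = 22, sum = 143
Change 2: A[0] 50 -> 10, delta = -40, sum = 103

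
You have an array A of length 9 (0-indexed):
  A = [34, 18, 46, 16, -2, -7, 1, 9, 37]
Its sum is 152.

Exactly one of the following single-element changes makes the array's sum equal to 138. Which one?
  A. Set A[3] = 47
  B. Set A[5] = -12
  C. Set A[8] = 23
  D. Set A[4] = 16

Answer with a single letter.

Answer: C

Derivation:
Option A: A[3] 16->47, delta=31, new_sum=152+(31)=183
Option B: A[5] -7->-12, delta=-5, new_sum=152+(-5)=147
Option C: A[8] 37->23, delta=-14, new_sum=152+(-14)=138 <-- matches target
Option D: A[4] -2->16, delta=18, new_sum=152+(18)=170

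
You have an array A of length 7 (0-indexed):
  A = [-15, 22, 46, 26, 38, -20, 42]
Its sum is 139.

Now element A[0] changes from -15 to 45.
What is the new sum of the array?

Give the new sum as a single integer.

Answer: 199

Derivation:
Old value at index 0: -15
New value at index 0: 45
Delta = 45 - -15 = 60
New sum = old_sum + delta = 139 + (60) = 199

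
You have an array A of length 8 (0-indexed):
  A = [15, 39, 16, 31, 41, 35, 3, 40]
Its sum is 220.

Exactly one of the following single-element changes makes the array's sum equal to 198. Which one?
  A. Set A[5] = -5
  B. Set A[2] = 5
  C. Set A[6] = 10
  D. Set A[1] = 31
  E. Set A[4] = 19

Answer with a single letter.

Option A: A[5] 35->-5, delta=-40, new_sum=220+(-40)=180
Option B: A[2] 16->5, delta=-11, new_sum=220+(-11)=209
Option C: A[6] 3->10, delta=7, new_sum=220+(7)=227
Option D: A[1] 39->31, delta=-8, new_sum=220+(-8)=212
Option E: A[4] 41->19, delta=-22, new_sum=220+(-22)=198 <-- matches target

Answer: E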